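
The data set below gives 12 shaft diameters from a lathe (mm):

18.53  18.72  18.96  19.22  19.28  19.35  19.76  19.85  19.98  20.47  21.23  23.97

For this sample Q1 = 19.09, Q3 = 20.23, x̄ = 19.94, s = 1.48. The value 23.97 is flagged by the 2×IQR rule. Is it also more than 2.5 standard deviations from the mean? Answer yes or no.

z = (23.97 − 19.94) / 1.48 = 2.72.
|z| = 2.72 > 2.5.

yes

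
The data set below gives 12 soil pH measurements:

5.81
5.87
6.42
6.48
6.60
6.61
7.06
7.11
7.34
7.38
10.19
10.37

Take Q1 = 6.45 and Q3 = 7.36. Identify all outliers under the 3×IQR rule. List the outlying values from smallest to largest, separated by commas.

IQR = Q3 − Q1 = 7.36 − 6.45 = 0.91.
Lower fence = Q1 − 3·IQR = 6.45 − 2.73 = 3.72.
Upper fence = Q3 + 3·IQR = 7.36 + 2.73 = 10.09.
10.19 > 10.09 → outlier.
10.37 > 10.09 → outlier.
All remaining values lie within [3.72, 10.09].

10.19, 10.37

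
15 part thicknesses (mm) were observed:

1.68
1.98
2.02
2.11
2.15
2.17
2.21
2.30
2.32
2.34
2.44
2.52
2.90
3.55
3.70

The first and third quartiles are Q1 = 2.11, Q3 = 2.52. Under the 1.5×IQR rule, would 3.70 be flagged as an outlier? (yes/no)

IQR = Q3 − Q1 = 2.52 − 2.11 = 0.41.
Lower fence = Q1 − 1.5·IQR = 2.11 − 0.615 = 1.495.
Upper fence = Q3 + 1.5·IQR = 2.52 + 0.615 = 3.135.
3.70 lies above the upper fence.

yes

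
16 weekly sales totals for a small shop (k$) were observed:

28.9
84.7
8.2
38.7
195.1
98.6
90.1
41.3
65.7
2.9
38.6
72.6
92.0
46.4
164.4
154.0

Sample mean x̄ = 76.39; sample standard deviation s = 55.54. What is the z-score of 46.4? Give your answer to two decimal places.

-0.54

z = (46.4 − 76.39) / 55.54 = -0.54.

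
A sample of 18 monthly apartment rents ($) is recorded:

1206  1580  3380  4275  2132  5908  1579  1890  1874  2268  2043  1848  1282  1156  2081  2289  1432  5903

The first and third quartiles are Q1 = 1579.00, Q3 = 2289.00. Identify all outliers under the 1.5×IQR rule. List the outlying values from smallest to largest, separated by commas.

3380, 4275, 5903, 5908

IQR = Q3 − Q1 = 2289.00 − 1579.00 = 710.00.
Lower fence = Q1 − 1.5·IQR = 1579.00 − 1065.00 = 514.00.
Upper fence = Q3 + 1.5·IQR = 2289.00 + 1065.00 = 3354.00.
3380 > 3354.00 → outlier.
4275 > 3354.00 → outlier.
5903 > 3354.00 → outlier.
5908 > 3354.00 → outlier.
All remaining values lie within [514.00, 3354.00].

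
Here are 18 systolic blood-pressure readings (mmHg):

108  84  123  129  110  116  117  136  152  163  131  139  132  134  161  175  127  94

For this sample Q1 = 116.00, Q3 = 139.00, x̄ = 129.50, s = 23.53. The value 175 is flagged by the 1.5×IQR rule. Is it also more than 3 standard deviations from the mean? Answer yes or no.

z = (175 − 129.50) / 23.53 = 1.93.
|z| = 1.93 ≤ 3.

no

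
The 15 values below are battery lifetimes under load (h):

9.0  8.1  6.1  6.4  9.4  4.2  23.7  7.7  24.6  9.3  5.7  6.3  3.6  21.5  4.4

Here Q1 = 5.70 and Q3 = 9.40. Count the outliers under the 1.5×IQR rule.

IQR = 3.70; fences at 5.70 − 5.55 = 0.15 and 9.40 + 5.55 = 14.95.
Outside the cutoffs: 21.5, 23.7, 24.6.

3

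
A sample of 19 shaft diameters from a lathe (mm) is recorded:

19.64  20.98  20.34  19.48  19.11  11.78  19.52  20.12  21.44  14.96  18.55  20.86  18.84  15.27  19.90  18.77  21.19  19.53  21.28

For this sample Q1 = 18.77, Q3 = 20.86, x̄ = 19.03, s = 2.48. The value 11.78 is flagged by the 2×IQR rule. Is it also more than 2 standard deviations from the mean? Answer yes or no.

z = (11.78 − 19.03) / 2.48 = -2.92.
|z| = 2.92 > 2.

yes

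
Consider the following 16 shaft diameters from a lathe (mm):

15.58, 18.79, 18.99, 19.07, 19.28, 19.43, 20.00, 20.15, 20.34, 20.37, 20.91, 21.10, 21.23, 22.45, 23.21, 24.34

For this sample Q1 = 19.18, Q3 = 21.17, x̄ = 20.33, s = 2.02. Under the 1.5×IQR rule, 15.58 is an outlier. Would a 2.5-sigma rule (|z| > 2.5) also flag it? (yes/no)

z = (15.58 − 20.33) / 2.02 = -2.35.
|z| = 2.35 ≤ 2.5.

no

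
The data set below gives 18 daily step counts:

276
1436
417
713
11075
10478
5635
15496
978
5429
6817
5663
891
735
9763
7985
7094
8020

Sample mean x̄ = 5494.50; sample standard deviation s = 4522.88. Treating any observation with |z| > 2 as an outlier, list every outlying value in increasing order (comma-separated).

Cutoffs at x̄ ± 2s: 5494.50 ± 2·4522.88 = [-3551.26, 14540.26].
15496: z = 2.21, |z| > 2 → outlier.
Every other value lies within [-3551.26, 14540.26].

15496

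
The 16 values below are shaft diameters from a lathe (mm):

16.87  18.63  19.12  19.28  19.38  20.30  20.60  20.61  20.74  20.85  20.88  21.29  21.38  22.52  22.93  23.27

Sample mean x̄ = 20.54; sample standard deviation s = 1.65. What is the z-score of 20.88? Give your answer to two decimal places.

z = (20.88 − 20.54) / 1.65 = 0.21.

0.21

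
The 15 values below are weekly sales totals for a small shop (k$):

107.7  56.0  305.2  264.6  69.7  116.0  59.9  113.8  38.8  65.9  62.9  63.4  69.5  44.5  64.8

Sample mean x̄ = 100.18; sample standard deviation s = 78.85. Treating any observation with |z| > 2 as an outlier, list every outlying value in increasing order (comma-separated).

264.6, 305.2

Cutoffs at x̄ ± 2s: 100.18 ± 2·78.85 = [-57.52, 257.88].
264.6: z = 2.09, |z| > 2 → outlier.
305.2: z = 2.60, |z| > 2 → outlier.
Every other value lies within [-57.52, 257.88].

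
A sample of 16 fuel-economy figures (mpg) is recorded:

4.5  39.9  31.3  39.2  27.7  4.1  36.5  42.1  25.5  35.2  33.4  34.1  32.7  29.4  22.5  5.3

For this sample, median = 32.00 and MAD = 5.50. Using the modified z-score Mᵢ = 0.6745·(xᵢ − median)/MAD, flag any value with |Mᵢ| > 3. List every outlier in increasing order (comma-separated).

|Mᵢ| > 3 ⇔ |xᵢ − 32.00| > 3·5.50/0.6745 = 24.46.
So outliers lie outside [7.54, 56.46].
4.1: M = -3.42 → outlier.
4.5: M = -3.37 → outlier.
5.3: M = -3.27 → outlier.

4.1, 4.5, 5.3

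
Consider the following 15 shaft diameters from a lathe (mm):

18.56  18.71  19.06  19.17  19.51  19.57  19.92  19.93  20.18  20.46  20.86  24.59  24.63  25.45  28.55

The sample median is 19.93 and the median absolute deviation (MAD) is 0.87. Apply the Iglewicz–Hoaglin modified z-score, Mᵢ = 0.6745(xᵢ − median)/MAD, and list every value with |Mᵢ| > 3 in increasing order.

24.59, 24.63, 25.45, 28.55

|Mᵢ| > 3 ⇔ |xᵢ − 19.93| > 3·0.87/0.6745 = 3.87.
So outliers lie outside [16.06, 23.80].
24.59: M = 3.61 → outlier.
24.63: M = 3.64 → outlier.
25.45: M = 4.28 → outlier.
28.55: M = 6.68 → outlier.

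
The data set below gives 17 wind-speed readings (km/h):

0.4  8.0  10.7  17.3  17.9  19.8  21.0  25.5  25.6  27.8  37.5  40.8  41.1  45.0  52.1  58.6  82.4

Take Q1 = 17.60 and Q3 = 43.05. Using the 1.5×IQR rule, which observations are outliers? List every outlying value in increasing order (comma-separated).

82.4

IQR = Q3 − Q1 = 43.05 − 17.60 = 25.45.
Lower fence = Q1 − 1.5·IQR = 17.60 − 38.175 = -20.575.
Upper fence = Q3 + 1.5·IQR = 43.05 + 38.175 = 81.225.
82.4 > 81.225 → outlier.
All remaining values lie within [-20.575, 81.225].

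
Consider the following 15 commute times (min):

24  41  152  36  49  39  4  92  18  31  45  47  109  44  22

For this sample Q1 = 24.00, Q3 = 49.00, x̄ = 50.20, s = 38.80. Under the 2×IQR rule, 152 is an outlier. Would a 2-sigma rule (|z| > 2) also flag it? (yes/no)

z = (152 − 50.20) / 38.80 = 2.62.
|z| = 2.62 > 2.

yes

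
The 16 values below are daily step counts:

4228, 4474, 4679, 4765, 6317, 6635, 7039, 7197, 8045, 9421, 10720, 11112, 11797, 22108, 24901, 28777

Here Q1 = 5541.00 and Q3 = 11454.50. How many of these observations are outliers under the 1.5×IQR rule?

IQR = 5913.50; fences at 5541.00 − 8870.25 = -3329.25 and 11454.50 + 8870.25 = 20324.75.
Outside the cutoffs: 22108, 24901, 28777.

3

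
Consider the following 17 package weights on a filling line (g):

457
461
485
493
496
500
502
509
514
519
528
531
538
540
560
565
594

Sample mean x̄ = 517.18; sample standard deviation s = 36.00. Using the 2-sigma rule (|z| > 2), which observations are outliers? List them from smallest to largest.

594

Cutoffs at x̄ ± 2s: 517.18 ± 2·36.00 = [445.18, 589.18].
594: z = 2.13, |z| > 2 → outlier.
Every other value lies within [445.18, 589.18].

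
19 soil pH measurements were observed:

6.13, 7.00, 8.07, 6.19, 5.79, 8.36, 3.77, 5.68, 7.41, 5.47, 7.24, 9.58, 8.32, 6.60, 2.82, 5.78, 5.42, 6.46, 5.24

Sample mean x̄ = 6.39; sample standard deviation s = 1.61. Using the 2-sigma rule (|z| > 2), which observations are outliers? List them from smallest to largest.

Cutoffs at x̄ ± 2s: 6.39 ± 2·1.61 = [3.17, 9.61].
2.82: z = -2.22, |z| > 2 → outlier.
Every other value lies within [3.17, 9.61].

2.82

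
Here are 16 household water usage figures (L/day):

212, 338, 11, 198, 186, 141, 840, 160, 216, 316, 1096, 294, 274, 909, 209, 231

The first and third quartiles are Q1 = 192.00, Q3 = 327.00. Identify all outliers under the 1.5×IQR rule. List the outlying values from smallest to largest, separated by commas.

IQR = Q3 − Q1 = 327.00 − 192.00 = 135.00.
Lower fence = Q1 − 1.5·IQR = 192.00 − 202.50 = -10.50.
Upper fence = Q3 + 1.5·IQR = 327.00 + 202.50 = 529.50.
840 > 529.50 → outlier.
909 > 529.50 → outlier.
1096 > 529.50 → outlier.
All remaining values lie within [-10.50, 529.50].

840, 909, 1096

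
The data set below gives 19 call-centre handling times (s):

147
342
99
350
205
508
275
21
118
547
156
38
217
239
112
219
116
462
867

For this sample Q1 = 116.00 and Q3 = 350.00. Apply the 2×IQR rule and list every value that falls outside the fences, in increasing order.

867

IQR = Q3 − Q1 = 350.00 − 116.00 = 234.00.
Lower fence = Q1 − 2·IQR = 116.00 − 468.00 = -352.00.
Upper fence = Q3 + 2·IQR = 350.00 + 468.00 = 818.00.
867 > 818.00 → outlier.
All remaining values lie within [-352.00, 818.00].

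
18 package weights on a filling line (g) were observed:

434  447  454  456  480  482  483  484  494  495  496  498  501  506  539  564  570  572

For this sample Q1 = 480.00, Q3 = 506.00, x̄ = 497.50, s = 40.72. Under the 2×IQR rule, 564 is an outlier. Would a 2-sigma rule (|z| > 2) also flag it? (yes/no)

no

z = (564 − 497.50) / 40.72 = 1.63.
|z| = 1.63 ≤ 2.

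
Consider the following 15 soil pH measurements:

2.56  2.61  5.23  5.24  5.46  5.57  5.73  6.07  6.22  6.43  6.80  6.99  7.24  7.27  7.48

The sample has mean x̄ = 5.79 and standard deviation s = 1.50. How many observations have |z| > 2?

Cutoffs: x̄ ± 2s = [2.79, 8.79].
Outside the cutoffs: 2.56, 2.61.

2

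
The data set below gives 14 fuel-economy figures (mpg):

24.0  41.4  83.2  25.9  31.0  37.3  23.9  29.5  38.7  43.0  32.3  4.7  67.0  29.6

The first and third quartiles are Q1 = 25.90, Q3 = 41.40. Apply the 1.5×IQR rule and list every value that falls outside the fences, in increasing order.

67.0, 83.2

IQR = Q3 − Q1 = 41.40 − 25.90 = 15.50.
Lower fence = Q1 − 1.5·IQR = 25.90 − 23.25 = 2.65.
Upper fence = Q3 + 1.5·IQR = 41.40 + 23.25 = 64.65.
67.0 > 64.65 → outlier.
83.2 > 64.65 → outlier.
All remaining values lie within [2.65, 64.65].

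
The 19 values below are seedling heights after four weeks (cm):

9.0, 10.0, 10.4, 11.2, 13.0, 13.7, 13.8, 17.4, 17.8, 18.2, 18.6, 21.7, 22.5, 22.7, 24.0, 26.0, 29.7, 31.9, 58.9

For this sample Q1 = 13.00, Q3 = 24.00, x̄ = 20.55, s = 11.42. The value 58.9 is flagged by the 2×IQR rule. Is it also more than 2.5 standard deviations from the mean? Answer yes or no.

yes

z = (58.9 − 20.55) / 11.42 = 3.36.
|z| = 3.36 > 2.5.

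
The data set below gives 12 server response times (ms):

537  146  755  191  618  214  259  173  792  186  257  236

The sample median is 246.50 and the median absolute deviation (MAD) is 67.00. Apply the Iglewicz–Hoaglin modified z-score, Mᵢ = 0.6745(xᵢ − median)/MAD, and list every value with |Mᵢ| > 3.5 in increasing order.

618, 755, 792

|Mᵢ| > 3.5 ⇔ |xᵢ − 246.50| > 3.5·67.00/0.6745 = 347.66.
So outliers lie outside [-101.16, 594.16].
618: M = 3.74 → outlier.
755: M = 5.12 → outlier.
792: M = 5.49 → outlier.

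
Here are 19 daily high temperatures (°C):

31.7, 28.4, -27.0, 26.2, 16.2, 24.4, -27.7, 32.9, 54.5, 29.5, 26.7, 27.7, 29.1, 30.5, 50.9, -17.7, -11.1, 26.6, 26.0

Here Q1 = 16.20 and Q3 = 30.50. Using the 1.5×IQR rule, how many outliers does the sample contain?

IQR = 14.30; fences at 16.20 − 21.45 = -5.25 and 30.50 + 21.45 = 51.95.
Outside the cutoffs: -27.7, -27.0, -17.7, -11.1, 54.5.

5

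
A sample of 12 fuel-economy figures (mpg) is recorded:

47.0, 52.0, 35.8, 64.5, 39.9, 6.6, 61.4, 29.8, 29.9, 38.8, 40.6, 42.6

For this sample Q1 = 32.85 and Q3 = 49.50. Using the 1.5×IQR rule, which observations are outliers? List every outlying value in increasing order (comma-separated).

6.6

IQR = Q3 − Q1 = 49.50 − 32.85 = 16.65.
Lower fence = Q1 − 1.5·IQR = 32.85 − 24.975 = 7.875.
Upper fence = Q3 + 1.5·IQR = 49.50 + 24.975 = 74.475.
6.6 < 7.875 → outlier.
All remaining values lie within [7.875, 74.475].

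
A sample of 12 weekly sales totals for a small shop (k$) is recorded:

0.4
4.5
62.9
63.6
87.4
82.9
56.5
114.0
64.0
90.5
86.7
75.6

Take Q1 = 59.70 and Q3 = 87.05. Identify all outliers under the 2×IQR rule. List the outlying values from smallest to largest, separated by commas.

IQR = Q3 − Q1 = 87.05 − 59.70 = 27.35.
Lower fence = Q1 − 2·IQR = 59.70 − 54.70 = 5.00.
Upper fence = Q3 + 2·IQR = 87.05 + 54.70 = 141.75.
0.4 < 5.00 → outlier.
4.5 < 5.00 → outlier.
All remaining values lie within [5.00, 141.75].

0.4, 4.5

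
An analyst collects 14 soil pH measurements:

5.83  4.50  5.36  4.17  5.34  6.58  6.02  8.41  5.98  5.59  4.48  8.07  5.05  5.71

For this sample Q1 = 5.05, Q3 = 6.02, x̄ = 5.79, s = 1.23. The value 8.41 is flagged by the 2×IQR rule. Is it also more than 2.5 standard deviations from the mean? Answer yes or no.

no

z = (8.41 − 5.79) / 1.23 = 2.13.
|z| = 2.13 ≤ 2.5.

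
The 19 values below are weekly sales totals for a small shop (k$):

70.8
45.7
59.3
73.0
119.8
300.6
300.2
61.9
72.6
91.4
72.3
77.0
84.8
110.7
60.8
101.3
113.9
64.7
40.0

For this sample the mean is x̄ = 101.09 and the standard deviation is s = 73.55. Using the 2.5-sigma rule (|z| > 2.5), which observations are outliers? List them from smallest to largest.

300.2, 300.6

Cutoffs at x̄ ± 2.5s: 101.09 ± 2.5·73.55 = [-82.785, 284.965].
300.2: z = 2.71, |z| > 2.5 → outlier.
300.6: z = 2.71, |z| > 2.5 → outlier.
Every other value lies within [-82.785, 284.965].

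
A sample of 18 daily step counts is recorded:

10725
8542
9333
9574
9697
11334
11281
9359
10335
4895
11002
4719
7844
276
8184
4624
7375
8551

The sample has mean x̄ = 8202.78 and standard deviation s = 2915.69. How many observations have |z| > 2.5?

1

Cutoffs: x̄ ± 2.5s = [913.555, 15492.005].
Outside the cutoffs: 276.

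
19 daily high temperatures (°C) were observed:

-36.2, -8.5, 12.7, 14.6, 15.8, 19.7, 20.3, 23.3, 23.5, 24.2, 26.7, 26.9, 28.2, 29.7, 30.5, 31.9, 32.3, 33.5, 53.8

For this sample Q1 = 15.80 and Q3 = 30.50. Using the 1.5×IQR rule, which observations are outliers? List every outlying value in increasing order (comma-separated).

-36.2, -8.5, 53.8

IQR = Q3 − Q1 = 30.50 − 15.80 = 14.70.
Lower fence = Q1 − 1.5·IQR = 15.80 − 22.05 = -6.25.
Upper fence = Q3 + 1.5·IQR = 30.50 + 22.05 = 52.55.
-36.2 < -6.25 → outlier.
-8.5 < -6.25 → outlier.
53.8 > 52.55 → outlier.
All remaining values lie within [-6.25, 52.55].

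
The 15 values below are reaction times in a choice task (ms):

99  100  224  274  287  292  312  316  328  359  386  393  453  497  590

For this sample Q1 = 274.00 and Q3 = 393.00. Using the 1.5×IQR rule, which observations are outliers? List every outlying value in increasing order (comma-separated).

IQR = Q3 − Q1 = 393.00 − 274.00 = 119.00.
Lower fence = Q1 − 1.5·IQR = 274.00 − 178.50 = 95.50.
Upper fence = Q3 + 1.5·IQR = 393.00 + 178.50 = 571.50.
590 > 571.50 → outlier.
All remaining values lie within [95.50, 571.50].

590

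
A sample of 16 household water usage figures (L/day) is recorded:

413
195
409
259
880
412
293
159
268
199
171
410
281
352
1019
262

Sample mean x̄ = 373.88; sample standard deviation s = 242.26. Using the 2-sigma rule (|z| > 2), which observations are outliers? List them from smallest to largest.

880, 1019

Cutoffs at x̄ ± 2s: 373.88 ± 2·242.26 = [-110.64, 858.40].
880: z = 2.09, |z| > 2 → outlier.
1019: z = 2.66, |z| > 2 → outlier.
Every other value lies within [-110.64, 858.40].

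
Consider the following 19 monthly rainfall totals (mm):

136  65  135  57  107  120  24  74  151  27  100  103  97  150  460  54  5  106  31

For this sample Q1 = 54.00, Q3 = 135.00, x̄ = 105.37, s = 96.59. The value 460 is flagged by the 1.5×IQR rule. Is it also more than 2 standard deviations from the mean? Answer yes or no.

z = (460 − 105.37) / 96.59 = 3.67.
|z| = 3.67 > 2.

yes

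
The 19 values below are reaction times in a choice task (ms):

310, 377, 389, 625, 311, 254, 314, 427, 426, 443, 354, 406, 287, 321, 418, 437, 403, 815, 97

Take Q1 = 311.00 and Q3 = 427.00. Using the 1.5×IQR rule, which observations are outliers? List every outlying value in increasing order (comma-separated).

97, 625, 815

IQR = Q3 − Q1 = 427.00 − 311.00 = 116.00.
Lower fence = Q1 − 1.5·IQR = 311.00 − 174.00 = 137.00.
Upper fence = Q3 + 1.5·IQR = 427.00 + 174.00 = 601.00.
97 < 137.00 → outlier.
625 > 601.00 → outlier.
815 > 601.00 → outlier.
All remaining values lie within [137.00, 601.00].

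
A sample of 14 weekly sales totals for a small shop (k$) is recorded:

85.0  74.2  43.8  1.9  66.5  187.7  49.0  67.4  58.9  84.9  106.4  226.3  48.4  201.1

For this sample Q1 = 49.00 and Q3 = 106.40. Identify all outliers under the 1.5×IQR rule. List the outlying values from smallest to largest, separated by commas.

IQR = Q3 − Q1 = 106.40 − 49.00 = 57.40.
Lower fence = Q1 − 1.5·IQR = 49.00 − 86.10 = -37.10.
Upper fence = Q3 + 1.5·IQR = 106.40 + 86.10 = 192.50.
201.1 > 192.50 → outlier.
226.3 > 192.50 → outlier.
All remaining values lie within [-37.10, 192.50].

201.1, 226.3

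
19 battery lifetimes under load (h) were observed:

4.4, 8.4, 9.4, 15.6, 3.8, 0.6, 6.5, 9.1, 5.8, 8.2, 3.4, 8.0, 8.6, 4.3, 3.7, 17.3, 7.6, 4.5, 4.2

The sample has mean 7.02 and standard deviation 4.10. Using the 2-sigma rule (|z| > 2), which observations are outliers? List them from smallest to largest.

Cutoffs at x̄ ± 2s: 7.02 ± 2·4.10 = [-1.18, 15.22].
15.6: z = 2.09, |z| > 2 → outlier.
17.3: z = 2.51, |z| > 2 → outlier.
Every other value lies within [-1.18, 15.22].

15.6, 17.3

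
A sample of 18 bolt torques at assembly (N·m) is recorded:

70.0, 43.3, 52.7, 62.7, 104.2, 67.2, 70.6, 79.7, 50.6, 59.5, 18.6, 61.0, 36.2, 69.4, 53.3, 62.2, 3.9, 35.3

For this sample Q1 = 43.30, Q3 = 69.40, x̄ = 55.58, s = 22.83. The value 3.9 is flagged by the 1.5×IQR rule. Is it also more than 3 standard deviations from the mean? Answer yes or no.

z = (3.9 − 55.58) / 22.83 = -2.26.
|z| = 2.26 ≤ 3.

no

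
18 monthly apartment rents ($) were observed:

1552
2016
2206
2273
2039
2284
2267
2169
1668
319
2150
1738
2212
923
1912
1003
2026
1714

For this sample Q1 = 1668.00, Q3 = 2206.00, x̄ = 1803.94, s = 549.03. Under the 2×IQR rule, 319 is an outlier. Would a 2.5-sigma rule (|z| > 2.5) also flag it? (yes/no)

z = (319 − 1803.94) / 549.03 = -2.70.
|z| = 2.70 > 2.5.

yes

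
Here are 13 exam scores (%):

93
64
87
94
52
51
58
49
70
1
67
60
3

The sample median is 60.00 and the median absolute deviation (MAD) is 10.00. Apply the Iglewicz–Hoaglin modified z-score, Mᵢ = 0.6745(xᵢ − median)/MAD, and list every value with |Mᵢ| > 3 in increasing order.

1, 3

|Mᵢ| > 3 ⇔ |xᵢ − 60.00| > 3·10.00/0.6745 = 44.48.
So outliers lie outside [15.52, 104.48].
1: M = -3.98 → outlier.
3: M = -3.84 → outlier.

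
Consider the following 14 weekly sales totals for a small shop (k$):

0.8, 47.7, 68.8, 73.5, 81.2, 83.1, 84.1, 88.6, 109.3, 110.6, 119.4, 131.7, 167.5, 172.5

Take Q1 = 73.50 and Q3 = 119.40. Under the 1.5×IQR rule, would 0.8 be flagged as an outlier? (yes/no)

IQR = Q3 − Q1 = 119.40 − 73.50 = 45.90.
Lower fence = Q1 − 1.5·IQR = 73.50 − 68.85 = 4.65.
Upper fence = Q3 + 1.5·IQR = 119.40 + 68.85 = 188.25.
0.8 lies below the lower fence.

yes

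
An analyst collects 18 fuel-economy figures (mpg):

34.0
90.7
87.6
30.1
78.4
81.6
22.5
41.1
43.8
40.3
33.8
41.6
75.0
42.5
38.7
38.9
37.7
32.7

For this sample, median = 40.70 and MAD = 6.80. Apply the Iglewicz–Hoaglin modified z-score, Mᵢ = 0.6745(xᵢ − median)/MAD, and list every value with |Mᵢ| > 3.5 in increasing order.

|Mᵢ| > 3.5 ⇔ |xᵢ − 40.70| > 3.5·6.80/0.6745 = 35.29.
So outliers lie outside [5.41, 75.99].
78.4: M = 3.74 → outlier.
81.6: M = 4.06 → outlier.
87.6: M = 4.65 → outlier.
90.7: M = 4.96 → outlier.

78.4, 81.6, 87.6, 90.7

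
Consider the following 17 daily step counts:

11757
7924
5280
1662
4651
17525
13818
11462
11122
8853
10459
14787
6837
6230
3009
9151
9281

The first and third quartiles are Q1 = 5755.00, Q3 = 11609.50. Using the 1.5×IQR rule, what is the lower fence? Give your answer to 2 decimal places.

-3026.75

IQR = Q3 − Q1 = 11609.50 − 5755.00 = 5854.50.
Lower fence = Q1 − 1.5·IQR = 5755.00 − 8781.75 = -3026.75.
Upper fence = Q3 + 1.5·IQR = 11609.50 + 8781.75 = 20391.25.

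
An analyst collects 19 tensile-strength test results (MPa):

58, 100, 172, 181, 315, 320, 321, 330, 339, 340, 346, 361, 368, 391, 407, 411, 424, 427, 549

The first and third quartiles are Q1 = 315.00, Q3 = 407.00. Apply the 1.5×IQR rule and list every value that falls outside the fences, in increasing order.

58, 100, 172, 549

IQR = Q3 − Q1 = 407.00 − 315.00 = 92.00.
Lower fence = Q1 − 1.5·IQR = 315.00 − 138.00 = 177.00.
Upper fence = Q3 + 1.5·IQR = 407.00 + 138.00 = 545.00.
58 < 177.00 → outlier.
100 < 177.00 → outlier.
172 < 177.00 → outlier.
549 > 545.00 → outlier.
All remaining values lie within [177.00, 545.00].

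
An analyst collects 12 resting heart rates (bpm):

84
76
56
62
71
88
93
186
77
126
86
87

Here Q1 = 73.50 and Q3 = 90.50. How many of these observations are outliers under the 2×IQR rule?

IQR = 17.00; fences at 73.50 − 34.00 = 39.50 and 90.50 + 34.00 = 124.50.
Outside the cutoffs: 126, 186.

2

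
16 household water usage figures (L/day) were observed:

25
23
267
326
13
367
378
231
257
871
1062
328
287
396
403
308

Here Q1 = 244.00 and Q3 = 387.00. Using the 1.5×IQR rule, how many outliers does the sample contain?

IQR = 143.00; fences at 244.00 − 214.50 = 29.50 and 387.00 + 214.50 = 601.50.
Outside the cutoffs: 13, 23, 25, 871, 1062.

5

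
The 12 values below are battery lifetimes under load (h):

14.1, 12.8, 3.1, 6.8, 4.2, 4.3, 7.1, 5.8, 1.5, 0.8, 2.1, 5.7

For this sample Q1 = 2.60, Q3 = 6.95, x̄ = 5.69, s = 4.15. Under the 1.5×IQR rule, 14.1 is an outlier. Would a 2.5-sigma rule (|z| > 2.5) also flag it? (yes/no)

z = (14.1 − 5.69) / 4.15 = 2.03.
|z| = 2.03 ≤ 2.5.

no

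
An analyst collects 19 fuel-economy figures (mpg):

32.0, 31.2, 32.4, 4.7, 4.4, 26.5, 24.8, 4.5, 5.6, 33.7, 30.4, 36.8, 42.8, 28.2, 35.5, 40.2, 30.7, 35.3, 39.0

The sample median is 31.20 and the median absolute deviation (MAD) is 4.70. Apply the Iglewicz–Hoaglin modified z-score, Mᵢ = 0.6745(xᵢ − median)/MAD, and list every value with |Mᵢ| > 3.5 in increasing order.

|Mᵢ| > 3.5 ⇔ |xᵢ − 31.20| > 3.5·4.70/0.6745 = 24.39.
So outliers lie outside [6.81, 55.59].
4.4: M = -3.85 → outlier.
4.5: M = -3.83 → outlier.
4.7: M = -3.80 → outlier.
5.6: M = -3.67 → outlier.

4.4, 4.5, 4.7, 5.6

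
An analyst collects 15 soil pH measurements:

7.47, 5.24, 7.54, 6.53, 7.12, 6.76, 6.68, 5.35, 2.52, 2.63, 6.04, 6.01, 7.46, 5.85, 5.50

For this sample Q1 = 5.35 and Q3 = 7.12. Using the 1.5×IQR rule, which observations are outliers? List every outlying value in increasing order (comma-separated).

2.52, 2.63

IQR = Q3 − Q1 = 7.12 − 5.35 = 1.77.
Lower fence = Q1 − 1.5·IQR = 5.35 − 2.655 = 2.695.
Upper fence = Q3 + 1.5·IQR = 7.12 + 2.655 = 9.775.
2.52 < 2.695 → outlier.
2.63 < 2.695 → outlier.
All remaining values lie within [2.695, 9.775].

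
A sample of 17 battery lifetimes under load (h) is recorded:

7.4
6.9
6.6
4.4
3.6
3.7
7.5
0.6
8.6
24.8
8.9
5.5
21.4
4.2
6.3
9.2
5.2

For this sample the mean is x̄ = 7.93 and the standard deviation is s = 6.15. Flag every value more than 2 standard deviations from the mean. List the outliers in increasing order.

21.4, 24.8

Cutoffs at x̄ ± 2s: 7.93 ± 2·6.15 = [-4.37, 20.23].
21.4: z = 2.19, |z| > 2 → outlier.
24.8: z = 2.74, |z| > 2 → outlier.
Every other value lies within [-4.37, 20.23].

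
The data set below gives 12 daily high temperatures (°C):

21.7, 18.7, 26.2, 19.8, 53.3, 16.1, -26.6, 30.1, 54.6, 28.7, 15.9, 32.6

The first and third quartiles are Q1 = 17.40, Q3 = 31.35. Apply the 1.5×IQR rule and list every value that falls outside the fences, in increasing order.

-26.6, 53.3, 54.6

IQR = Q3 − Q1 = 31.35 − 17.40 = 13.95.
Lower fence = Q1 − 1.5·IQR = 17.40 − 20.925 = -3.525.
Upper fence = Q3 + 1.5·IQR = 31.35 + 20.925 = 52.275.
-26.6 < -3.525 → outlier.
53.3 > 52.275 → outlier.
54.6 > 52.275 → outlier.
All remaining values lie within [-3.525, 52.275].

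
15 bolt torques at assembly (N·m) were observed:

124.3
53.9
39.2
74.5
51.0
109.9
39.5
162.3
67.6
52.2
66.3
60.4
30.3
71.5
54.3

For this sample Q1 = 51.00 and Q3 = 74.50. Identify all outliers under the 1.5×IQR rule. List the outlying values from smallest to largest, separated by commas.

109.9, 124.3, 162.3

IQR = Q3 − Q1 = 74.50 − 51.00 = 23.50.
Lower fence = Q1 − 1.5·IQR = 51.00 − 35.25 = 15.75.
Upper fence = Q3 + 1.5·IQR = 74.50 + 35.25 = 109.75.
109.9 > 109.75 → outlier.
124.3 > 109.75 → outlier.
162.3 > 109.75 → outlier.
All remaining values lie within [15.75, 109.75].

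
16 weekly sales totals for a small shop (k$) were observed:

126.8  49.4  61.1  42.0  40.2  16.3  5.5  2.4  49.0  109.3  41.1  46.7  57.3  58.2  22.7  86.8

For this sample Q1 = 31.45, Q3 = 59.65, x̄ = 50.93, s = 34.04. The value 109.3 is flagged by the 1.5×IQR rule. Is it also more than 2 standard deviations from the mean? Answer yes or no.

no

z = (109.3 − 50.93) / 34.04 = 1.71.
|z| = 1.71 ≤ 2.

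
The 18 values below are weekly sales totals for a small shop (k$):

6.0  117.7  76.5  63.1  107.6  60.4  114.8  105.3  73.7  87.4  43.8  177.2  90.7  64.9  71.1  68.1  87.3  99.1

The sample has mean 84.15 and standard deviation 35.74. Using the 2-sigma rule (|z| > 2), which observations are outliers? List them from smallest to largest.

Cutoffs at x̄ ± 2s: 84.15 ± 2·35.74 = [12.67, 155.63].
6.0: z = -2.19, |z| > 2 → outlier.
177.2: z = 2.60, |z| > 2 → outlier.
Every other value lies within [12.67, 155.63].

6.0, 177.2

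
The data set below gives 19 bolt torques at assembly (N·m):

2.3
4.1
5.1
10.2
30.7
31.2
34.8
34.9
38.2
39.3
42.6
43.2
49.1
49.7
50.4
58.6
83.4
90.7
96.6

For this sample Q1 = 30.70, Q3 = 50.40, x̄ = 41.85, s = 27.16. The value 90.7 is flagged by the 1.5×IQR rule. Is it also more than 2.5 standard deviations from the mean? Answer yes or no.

no

z = (90.7 − 41.85) / 27.16 = 1.80.
|z| = 1.80 ≤ 2.5.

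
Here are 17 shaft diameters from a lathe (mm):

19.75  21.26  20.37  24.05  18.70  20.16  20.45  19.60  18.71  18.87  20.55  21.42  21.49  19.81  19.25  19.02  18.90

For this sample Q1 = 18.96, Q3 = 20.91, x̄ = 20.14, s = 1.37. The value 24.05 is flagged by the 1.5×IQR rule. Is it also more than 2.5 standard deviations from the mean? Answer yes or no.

yes

z = (24.05 − 20.14) / 1.37 = 2.85.
|z| = 2.85 > 2.5.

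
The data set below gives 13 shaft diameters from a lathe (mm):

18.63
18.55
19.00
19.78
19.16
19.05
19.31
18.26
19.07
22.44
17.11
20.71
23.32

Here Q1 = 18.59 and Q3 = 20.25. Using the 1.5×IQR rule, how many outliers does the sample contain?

1

IQR = 1.66; fences at 18.59 − 2.49 = 16.10 and 20.25 + 2.49 = 22.74.
Outside the cutoffs: 23.32.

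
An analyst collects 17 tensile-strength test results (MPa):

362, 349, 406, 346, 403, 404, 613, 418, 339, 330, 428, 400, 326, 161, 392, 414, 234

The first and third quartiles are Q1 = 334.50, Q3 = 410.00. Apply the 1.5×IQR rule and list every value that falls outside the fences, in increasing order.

IQR = Q3 − Q1 = 410.00 − 334.50 = 75.50.
Lower fence = Q1 − 1.5·IQR = 334.50 − 113.25 = 221.25.
Upper fence = Q3 + 1.5·IQR = 410.00 + 113.25 = 523.25.
161 < 221.25 → outlier.
613 > 523.25 → outlier.
All remaining values lie within [221.25, 523.25].

161, 613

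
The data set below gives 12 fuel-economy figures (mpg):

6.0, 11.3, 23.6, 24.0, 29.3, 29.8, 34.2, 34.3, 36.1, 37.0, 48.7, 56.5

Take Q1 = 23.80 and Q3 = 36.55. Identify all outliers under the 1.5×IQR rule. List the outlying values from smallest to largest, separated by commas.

IQR = Q3 − Q1 = 36.55 − 23.80 = 12.75.
Lower fence = Q1 − 1.5·IQR = 23.80 − 19.125 = 4.675.
Upper fence = Q3 + 1.5·IQR = 36.55 + 19.125 = 55.675.
56.5 > 55.675 → outlier.
All remaining values lie within [4.675, 55.675].

56.5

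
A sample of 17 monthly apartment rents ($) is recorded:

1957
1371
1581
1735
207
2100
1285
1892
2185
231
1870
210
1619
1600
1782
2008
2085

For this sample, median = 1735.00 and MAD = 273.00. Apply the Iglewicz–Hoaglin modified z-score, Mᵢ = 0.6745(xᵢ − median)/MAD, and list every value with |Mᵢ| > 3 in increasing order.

|Mᵢ| > 3 ⇔ |xᵢ − 1735.00| > 3·273.00/0.6745 = 1214.23.
So outliers lie outside [520.77, 2949.23].
207: M = -3.78 → outlier.
210: M = -3.77 → outlier.
231: M = -3.72 → outlier.

207, 210, 231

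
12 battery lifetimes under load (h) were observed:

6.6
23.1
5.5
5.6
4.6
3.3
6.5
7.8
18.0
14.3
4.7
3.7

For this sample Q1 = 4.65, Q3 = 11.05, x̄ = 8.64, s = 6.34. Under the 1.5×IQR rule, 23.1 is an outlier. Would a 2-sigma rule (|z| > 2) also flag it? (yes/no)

yes

z = (23.1 − 8.64) / 6.34 = 2.28.
|z| = 2.28 > 2.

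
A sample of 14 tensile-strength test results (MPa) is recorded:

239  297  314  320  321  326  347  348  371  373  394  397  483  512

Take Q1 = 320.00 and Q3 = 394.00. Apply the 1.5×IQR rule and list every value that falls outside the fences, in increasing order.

512

IQR = Q3 − Q1 = 394.00 − 320.00 = 74.00.
Lower fence = Q1 − 1.5·IQR = 320.00 − 111.00 = 209.00.
Upper fence = Q3 + 1.5·IQR = 394.00 + 111.00 = 505.00.
512 > 505.00 → outlier.
All remaining values lie within [209.00, 505.00].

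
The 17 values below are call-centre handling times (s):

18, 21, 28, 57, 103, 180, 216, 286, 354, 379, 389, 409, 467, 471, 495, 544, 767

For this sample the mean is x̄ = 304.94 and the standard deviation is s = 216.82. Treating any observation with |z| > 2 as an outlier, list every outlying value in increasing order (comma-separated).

Cutoffs at x̄ ± 2s: 304.94 ± 2·216.82 = [-128.70, 738.58].
767: z = 2.13, |z| > 2 → outlier.
Every other value lies within [-128.70, 738.58].

767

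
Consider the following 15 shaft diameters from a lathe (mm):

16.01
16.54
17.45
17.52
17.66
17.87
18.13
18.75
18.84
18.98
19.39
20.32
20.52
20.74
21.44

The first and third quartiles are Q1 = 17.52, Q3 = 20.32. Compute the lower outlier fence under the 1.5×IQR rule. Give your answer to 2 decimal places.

IQR = Q3 − Q1 = 20.32 − 17.52 = 2.80.
Lower fence = Q1 − 1.5·IQR = 17.52 − 4.20 = 13.32.
Upper fence = Q3 + 1.5·IQR = 20.32 + 4.20 = 24.52.

13.32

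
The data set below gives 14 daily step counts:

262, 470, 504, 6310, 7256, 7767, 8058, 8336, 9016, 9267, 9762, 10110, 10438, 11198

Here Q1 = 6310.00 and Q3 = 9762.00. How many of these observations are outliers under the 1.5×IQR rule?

IQR = 3452.00; fences at 6310.00 − 5178.00 = 1132.00 and 9762.00 + 5178.00 = 14940.00.
Outside the cutoffs: 262, 470, 504.

3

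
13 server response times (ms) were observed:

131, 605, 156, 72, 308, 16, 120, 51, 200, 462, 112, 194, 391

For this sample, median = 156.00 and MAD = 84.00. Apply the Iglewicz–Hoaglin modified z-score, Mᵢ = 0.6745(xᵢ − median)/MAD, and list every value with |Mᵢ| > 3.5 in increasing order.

|Mᵢ| > 3.5 ⇔ |xᵢ − 156.00| > 3.5·84.00/0.6745 = 435.88.
So outliers lie outside [-279.88, 591.88].
605: M = 3.61 → outlier.

605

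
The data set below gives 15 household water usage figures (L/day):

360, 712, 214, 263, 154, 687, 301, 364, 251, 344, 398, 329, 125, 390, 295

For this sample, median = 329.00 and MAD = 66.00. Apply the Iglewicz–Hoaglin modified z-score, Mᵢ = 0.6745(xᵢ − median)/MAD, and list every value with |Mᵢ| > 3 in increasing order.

687, 712

|Mᵢ| > 3 ⇔ |xᵢ − 329.00| > 3·66.00/0.6745 = 293.55.
So outliers lie outside [35.45, 622.55].
687: M = 3.66 → outlier.
712: M = 3.91 → outlier.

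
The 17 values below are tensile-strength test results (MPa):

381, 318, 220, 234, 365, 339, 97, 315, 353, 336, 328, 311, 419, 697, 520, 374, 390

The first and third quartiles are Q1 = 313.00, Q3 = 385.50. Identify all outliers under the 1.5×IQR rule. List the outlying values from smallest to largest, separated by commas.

97, 520, 697

IQR = Q3 − Q1 = 385.50 − 313.00 = 72.50.
Lower fence = Q1 − 1.5·IQR = 313.00 − 108.75 = 204.25.
Upper fence = Q3 + 1.5·IQR = 385.50 + 108.75 = 494.25.
97 < 204.25 → outlier.
520 > 494.25 → outlier.
697 > 494.25 → outlier.
All remaining values lie within [204.25, 494.25].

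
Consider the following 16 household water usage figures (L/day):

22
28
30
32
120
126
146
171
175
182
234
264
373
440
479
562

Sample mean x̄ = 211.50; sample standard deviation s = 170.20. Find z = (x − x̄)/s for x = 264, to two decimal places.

z = (264 − 211.50) / 170.20 = 0.31.

0.31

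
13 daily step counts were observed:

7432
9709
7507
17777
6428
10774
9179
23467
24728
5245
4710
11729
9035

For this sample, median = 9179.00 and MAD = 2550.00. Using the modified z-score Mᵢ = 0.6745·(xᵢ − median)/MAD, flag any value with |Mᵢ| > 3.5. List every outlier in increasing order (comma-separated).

|Mᵢ| > 3.5 ⇔ |xᵢ − 9179.00| > 3.5·2550.00/0.6745 = 13232.02.
So outliers lie outside [-4053.02, 22411.02].
23467: M = 3.78 → outlier.
24728: M = 4.11 → outlier.

23467, 24728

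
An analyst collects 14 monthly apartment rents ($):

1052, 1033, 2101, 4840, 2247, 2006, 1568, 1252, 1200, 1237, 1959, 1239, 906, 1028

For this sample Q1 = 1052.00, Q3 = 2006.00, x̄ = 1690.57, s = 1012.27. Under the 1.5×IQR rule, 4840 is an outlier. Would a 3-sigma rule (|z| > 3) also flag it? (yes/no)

z = (4840 − 1690.57) / 1012.27 = 3.11.
|z| = 3.11 > 3.

yes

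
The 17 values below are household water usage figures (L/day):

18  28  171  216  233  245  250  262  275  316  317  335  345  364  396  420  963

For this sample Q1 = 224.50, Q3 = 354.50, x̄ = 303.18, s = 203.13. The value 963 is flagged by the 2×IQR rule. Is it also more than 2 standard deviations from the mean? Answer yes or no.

z = (963 − 303.18) / 203.13 = 3.25.
|z| = 3.25 > 2.

yes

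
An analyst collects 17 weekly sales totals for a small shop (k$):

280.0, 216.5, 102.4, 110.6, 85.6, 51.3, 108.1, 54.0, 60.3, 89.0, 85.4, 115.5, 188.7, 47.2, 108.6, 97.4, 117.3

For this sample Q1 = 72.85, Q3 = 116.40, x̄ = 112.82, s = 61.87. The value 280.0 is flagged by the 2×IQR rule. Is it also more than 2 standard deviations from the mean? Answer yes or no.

z = (280.0 − 112.82) / 61.87 = 2.70.
|z| = 2.70 > 2.

yes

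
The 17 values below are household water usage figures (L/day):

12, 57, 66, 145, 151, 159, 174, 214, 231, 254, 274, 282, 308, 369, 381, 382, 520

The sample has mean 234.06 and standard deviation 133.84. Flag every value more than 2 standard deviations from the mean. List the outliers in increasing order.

520

Cutoffs at x̄ ± 2s: 234.06 ± 2·133.84 = [-33.62, 501.74].
520: z = 2.14, |z| > 2 → outlier.
Every other value lies within [-33.62, 501.74].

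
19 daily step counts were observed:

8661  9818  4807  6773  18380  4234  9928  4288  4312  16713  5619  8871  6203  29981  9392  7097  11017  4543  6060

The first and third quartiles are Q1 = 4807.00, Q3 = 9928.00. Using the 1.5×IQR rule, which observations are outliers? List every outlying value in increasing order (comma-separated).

18380, 29981

IQR = Q3 − Q1 = 9928.00 − 4807.00 = 5121.00.
Lower fence = Q1 − 1.5·IQR = 4807.00 − 7681.50 = -2874.50.
Upper fence = Q3 + 1.5·IQR = 9928.00 + 7681.50 = 17609.50.
18380 > 17609.50 → outlier.
29981 > 17609.50 → outlier.
All remaining values lie within [-2874.50, 17609.50].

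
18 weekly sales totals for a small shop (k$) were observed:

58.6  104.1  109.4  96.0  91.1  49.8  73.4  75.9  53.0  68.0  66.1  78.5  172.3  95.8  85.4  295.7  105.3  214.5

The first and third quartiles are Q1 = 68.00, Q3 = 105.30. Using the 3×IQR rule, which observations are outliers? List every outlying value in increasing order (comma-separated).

IQR = Q3 − Q1 = 105.30 − 68.00 = 37.30.
Lower fence = Q1 − 3·IQR = 68.00 − 111.90 = -43.90.
Upper fence = Q3 + 3·IQR = 105.30 + 111.90 = 217.20.
295.7 > 217.20 → outlier.
All remaining values lie within [-43.90, 217.20].

295.7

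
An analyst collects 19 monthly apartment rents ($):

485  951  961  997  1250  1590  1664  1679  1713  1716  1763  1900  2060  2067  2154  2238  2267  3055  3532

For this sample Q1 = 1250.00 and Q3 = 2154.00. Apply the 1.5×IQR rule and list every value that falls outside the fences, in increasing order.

IQR = Q3 − Q1 = 2154.00 − 1250.00 = 904.00.
Lower fence = Q1 − 1.5·IQR = 1250.00 − 1356.00 = -106.00.
Upper fence = Q3 + 1.5·IQR = 2154.00 + 1356.00 = 3510.00.
3532 > 3510.00 → outlier.
All remaining values lie within [-106.00, 3510.00].

3532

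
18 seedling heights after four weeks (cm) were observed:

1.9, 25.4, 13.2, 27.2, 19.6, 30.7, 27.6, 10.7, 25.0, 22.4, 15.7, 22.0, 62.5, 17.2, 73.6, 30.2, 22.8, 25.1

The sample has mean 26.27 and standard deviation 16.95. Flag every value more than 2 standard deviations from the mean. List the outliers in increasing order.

Cutoffs at x̄ ± 2s: 26.27 ± 2·16.95 = [-7.63, 60.17].
62.5: z = 2.14, |z| > 2 → outlier.
73.6: z = 2.79, |z| > 2 → outlier.
Every other value lies within [-7.63, 60.17].

62.5, 73.6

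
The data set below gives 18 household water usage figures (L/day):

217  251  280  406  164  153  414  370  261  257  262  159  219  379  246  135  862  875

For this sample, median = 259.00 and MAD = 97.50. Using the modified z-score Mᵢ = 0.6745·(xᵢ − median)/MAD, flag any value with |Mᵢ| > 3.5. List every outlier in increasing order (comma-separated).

862, 875

|Mᵢ| > 3.5 ⇔ |xᵢ − 259.00| > 3.5·97.50/0.6745 = 505.93.
So outliers lie outside [-246.93, 764.93].
862: M = 4.17 → outlier.
875: M = 4.26 → outlier.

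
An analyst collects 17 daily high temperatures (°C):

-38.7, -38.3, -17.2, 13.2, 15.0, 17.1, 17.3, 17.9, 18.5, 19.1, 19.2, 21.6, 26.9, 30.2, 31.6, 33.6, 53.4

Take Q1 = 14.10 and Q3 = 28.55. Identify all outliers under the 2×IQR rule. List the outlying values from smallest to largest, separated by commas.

IQR = Q3 − Q1 = 28.55 − 14.10 = 14.45.
Lower fence = Q1 − 2·IQR = 14.10 − 28.90 = -14.80.
Upper fence = Q3 + 2·IQR = 28.55 + 28.90 = 57.45.
-38.7 < -14.80 → outlier.
-38.3 < -14.80 → outlier.
-17.2 < -14.80 → outlier.
All remaining values lie within [-14.80, 57.45].

-38.7, -38.3, -17.2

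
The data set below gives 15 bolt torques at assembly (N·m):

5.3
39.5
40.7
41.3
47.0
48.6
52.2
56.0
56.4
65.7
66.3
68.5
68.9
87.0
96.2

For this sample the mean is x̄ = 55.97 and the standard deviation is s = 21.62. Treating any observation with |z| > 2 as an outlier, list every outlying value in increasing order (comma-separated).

5.3

Cutoffs at x̄ ± 2s: 55.97 ± 2·21.62 = [12.73, 99.21].
5.3: z = -2.34, |z| > 2 → outlier.
Every other value lies within [12.73, 99.21].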